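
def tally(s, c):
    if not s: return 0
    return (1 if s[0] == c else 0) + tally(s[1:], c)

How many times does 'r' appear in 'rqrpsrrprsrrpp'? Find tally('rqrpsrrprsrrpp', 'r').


s[0]='r' == 'r' -> 1
s[0]='q' != 'r' -> 0
s[0]='r' == 'r' -> 1
s[0]='p' != 'r' -> 0
s[0]='s' != 'r' -> 0
s[0]='r' == 'r' -> 1
s[0]='r' == 'r' -> 1
s[0]='p' != 'r' -> 0
s[0]='r' == 'r' -> 1
s[0]='s' != 'r' -> 0
s[0]='r' == 'r' -> 1
s[0]='r' == 'r' -> 1
s[0]='p' != 'r' -> 0
s[0]='p' != 'r' -> 0
Sum: 1 + 0 + 1 + 0 + 0 + 1 + 1 + 0 + 1 + 0 + 1 + 1 + 0 + 0 = 7

7


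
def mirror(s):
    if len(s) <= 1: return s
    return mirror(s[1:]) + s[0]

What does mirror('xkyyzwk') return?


mirror('xkyyzwk') = mirror('kyyzwk') + 'x'
mirror('kyyzwk') = mirror('yyzwk') + 'k'
mirror('yyzwk') = mirror('yzwk') + 'y'
mirror('yzwk') = mirror('zwk') + 'y'
mirror('zwk') = mirror('wk') + 'z'
mirror('wk') = mirror('k') + 'w'
mirror('k') = 'k'  (base case)
Concatenating: 'k' + 'w' + 'z' + 'y' + 'y' + 'k' + 'x' = 'kwzyykx'

kwzyykx


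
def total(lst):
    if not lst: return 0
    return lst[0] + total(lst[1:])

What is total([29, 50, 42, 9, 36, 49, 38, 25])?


total([29, 50, 42, 9, 36, 49, 38, 25]) = 29 + total([50, 42, 9, 36, 49, 38, 25])
total([50, 42, 9, 36, 49, 38, 25]) = 50 + total([42, 9, 36, 49, 38, 25])
total([42, 9, 36, 49, 38, 25]) = 42 + total([9, 36, 49, 38, 25])
total([9, 36, 49, 38, 25]) = 9 + total([36, 49, 38, 25])
total([36, 49, 38, 25]) = 36 + total([49, 38, 25])
total([49, 38, 25]) = 49 + total([38, 25])
total([38, 25]) = 38 + total([25])
total([25]) = 25 + total([])
total([]) = 0  (base case)
Total: 29 + 50 + 42 + 9 + 36 + 49 + 38 + 25 + 0 = 278

278


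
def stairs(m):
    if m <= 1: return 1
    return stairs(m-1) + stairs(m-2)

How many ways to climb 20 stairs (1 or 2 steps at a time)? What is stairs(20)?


Building up from base cases:
stairs(0) = 1
stairs(1) = 1
stairs(2) = stairs(1) + stairs(0) = 1 + 1 = 2
stairs(3) = stairs(2) + stairs(1) = 2 + 1 = 3
stairs(4) = stairs(3) + stairs(2) = 3 + 2 = 5
stairs(5) = stairs(4) + stairs(3) = 5 + 3 = 8
stairs(6) = stairs(5) + stairs(4) = 8 + 5 = 13
stairs(7) = stairs(6) + stairs(5) = 13 + 8 = 21
stairs(8) = stairs(7) + stairs(6) = 21 + 13 = 34
stairs(9) = stairs(8) + stairs(7) = 34 + 21 = 55
stairs(10) = stairs(9) + stairs(8) = 55 + 34 = 89
stairs(11) = stairs(10) + stairs(9) = 89 + 55 = 144
stairs(12) = stairs(11) + stairs(10) = 144 + 89 = 233
stairs(13) = stairs(12) + stairs(11) = 233 + 144 = 377
stairs(14) = stairs(13) + stairs(12) = 377 + 233 = 610
stairs(15) = stairs(14) + stairs(13) = 610 + 377 = 987
stairs(16) = stairs(15) + stairs(14) = 987 + 610 = 1597
stairs(17) = stairs(16) + stairs(15) = 1597 + 987 = 2584
stairs(18) = stairs(17) + stairs(16) = 2584 + 1597 = 4181
stairs(19) = stairs(18) + stairs(17) = 4181 + 2584 = 6765
stairs(20) = stairs(19) + stairs(18) = 6765 + 4181 = 10946

10946


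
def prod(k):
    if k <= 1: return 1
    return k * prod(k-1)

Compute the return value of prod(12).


prod(12)
= 12 * prod(11)
= 12 * 11 * prod(10)
= 12 * 11 * 10 * prod(9)
= 12 * 11 * 10 * 9 * prod(8)
= 12 * 11 * 10 * 9 * 8 * prod(7)
= 12 * 11 * 10 * 9 * 8 * 7 * prod(6)
= 12 * 11 * 10 * 9 * 8 * 7 * 6 * prod(5)
= 12 * 11 * 10 * 9 * 8 * 7 * 6 * 5 * prod(4)
= 12 * 11 * 10 * 9 * 8 * 7 * 6 * 5 * 4 * prod(3)
= 12 * 11 * 10 * 9 * 8 * 7 * 6 * 5 * 4 * 3 * prod(2)
= 12 * 11 * 10 * 9 * 8 * 7 * 6 * 5 * 4 * 3 * 2 * prod(1)
= 12 * 11 * 10 * 9 * 8 * 7 * 6 * 5 * 4 * 3 * 2 * 1
= 479001600

479001600


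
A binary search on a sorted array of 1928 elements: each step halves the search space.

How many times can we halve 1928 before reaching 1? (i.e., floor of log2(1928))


1928 / 2 = 964
964 / 2 = 482
482 / 2 = 241
241 / 2 = 120
120 / 2 = 60
60 / 2 = 30
30 / 2 = 15
15 / 2 = 7
7 / 2 = 3
3 / 2 = 1
Reached 1 after 10 halvings

10


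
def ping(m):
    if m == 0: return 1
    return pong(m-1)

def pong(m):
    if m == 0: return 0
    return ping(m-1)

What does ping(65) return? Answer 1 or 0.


ping(65) = pong(64)
pong(64) = ping(63)
ping(63) = pong(62)
pong(62) = ping(61)
ping(61) = pong(60)
pong(60) = ping(59)
ping(59) = pong(58)
pong(58) = ping(57)
ping(57) = pong(56)
pong(56) = ping(55)
ping(55) = pong(54)
pong(54) = ping(53)
ping(53) = pong(52)
pong(52) = ping(51)
ping(51) = pong(50)
pong(50) = ping(49)
ping(49) = pong(48)
pong(48) = ping(47)
ping(47) = pong(46)
pong(46) = ping(45)
ping(45) = pong(44)
pong(44) = ping(43)
ping(43) = pong(42)
pong(42) = ping(41)
ping(41) = pong(40)
pong(40) = ping(39)
ping(39) = pong(38)
pong(38) = ping(37)
ping(37) = pong(36)
pong(36) = ping(35)
ping(35) = pong(34)
pong(34) = ping(33)
ping(33) = pong(32)
pong(32) = ping(31)
ping(31) = pong(30)
pong(30) = ping(29)
ping(29) = pong(28)
pong(28) = ping(27)
ping(27) = pong(26)
pong(26) = ping(25)
ping(25) = pong(24)
pong(24) = ping(23)
ping(23) = pong(22)
pong(22) = ping(21)
ping(21) = pong(20)
pong(20) = ping(19)
ping(19) = pong(18)
pong(18) = ping(17)
ping(17) = pong(16)
pong(16) = ping(15)
ping(15) = pong(14)
pong(14) = ping(13)
ping(13) = pong(12)
pong(12) = ping(11)
ping(11) = pong(10)
pong(10) = ping(9)
ping(9) = pong(8)
pong(8) = ping(7)
ping(7) = pong(6)
pong(6) = ping(5)
ping(5) = pong(4)
pong(4) = ping(3)
ping(3) = pong(2)
pong(2) = ping(1)
ping(1) = pong(0)
pong(0) = 0  (base case)
Result: 0

0


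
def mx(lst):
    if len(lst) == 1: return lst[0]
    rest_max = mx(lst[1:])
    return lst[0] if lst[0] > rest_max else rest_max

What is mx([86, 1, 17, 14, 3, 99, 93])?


mx([86, 1, 17, 14, 3, 99, 93]): compare 86 with mx([1, 17, 14, 3, 99, 93])
mx([1, 17, 14, 3, 99, 93]): compare 1 with mx([17, 14, 3, 99, 93])
mx([17, 14, 3, 99, 93]): compare 17 with mx([14, 3, 99, 93])
mx([14, 3, 99, 93]): compare 14 with mx([3, 99, 93])
mx([3, 99, 93]): compare 3 with mx([99, 93])
mx([99, 93]): compare 99 with mx([93])
mx([93]) = 93  (base case)
Compare 99 with 93 -> 99
Compare 3 with 99 -> 99
Compare 14 with 99 -> 99
Compare 17 with 99 -> 99
Compare 1 with 99 -> 99
Compare 86 with 99 -> 99

99


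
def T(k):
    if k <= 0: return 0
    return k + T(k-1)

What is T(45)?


T(45)
= 45 + 44 + 43 + 42 + 41 + 40 + 39 + 38 + 37 + 36 + 35 + 34 + 33 + 32 + 31 + 30 + 29 + 28 + 27 + 26 + 25 + 24 + 23 + 22 + 21 + 20 + 19 + 18 + 17 + 16 + 15 + 14 + 13 + 12 + 11 + 10 + 9 + 8 + 7 + 6 + 5 + 4 + 3 + 2 + 1 + T(0)
= 45 + 44 + 43 + 42 + 41 + 40 + 39 + 38 + 37 + 36 + 35 + 34 + 33 + 32 + 31 + 30 + 29 + 28 + 27 + 26 + 25 + 24 + 23 + 22 + 21 + 20 + 19 + 18 + 17 + 16 + 15 + 14 + 13 + 12 + 11 + 10 + 9 + 8 + 7 + 6 + 5 + 4 + 3 + 2 + 1 + 0
= 1035

1035


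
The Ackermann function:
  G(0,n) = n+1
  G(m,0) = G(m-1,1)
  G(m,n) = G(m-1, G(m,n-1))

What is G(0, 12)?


G(0, 12) = 13
Result: G(0, 12) = 13

13


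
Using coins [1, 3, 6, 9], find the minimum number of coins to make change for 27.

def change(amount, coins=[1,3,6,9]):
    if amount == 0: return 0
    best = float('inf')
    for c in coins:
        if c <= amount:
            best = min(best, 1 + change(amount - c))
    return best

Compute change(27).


Building up with DP:
change(0) = 0
change(1) = min(1+change(0)=1+0=1) = 1
change(2) = min(1+change(1)=1+1=2) = 2
change(3) = min(1+change(2)=1+2=3, 1+change(0)=1+0=1) = 1
change(4) = min(1+change(3)=1+1=2, 1+change(1)=1+1=2) = 2
change(5) = min(1+change(4)=1+2=3, 1+change(2)=1+2=3) = 3
change(6) = min(1+change(5)=1+3=4, 1+change(3)=1+1=2, 1+change(0)=1+0=1) = 1
change(7) = min(1+change(6)=1+1=2, 1+change(4)=1+2=3, 1+change(1)=1+1=2) = 2
change(8) = min(1+change(7)=1+2=3, 1+change(5)=1+3=4, 1+change(2)=1+2=3) = 3
change(9) = min(1+change(8)=1+3=4, 1+change(6)=1+1=2, 1+change(3)=1+1=2, 1+change(0)=1+0=1) = 1
change(10) = min(1+change(9)=1+1=2, 1+change(7)=1+2=3, 1+change(4)=1+2=3, 1+change(1)=1+1=2) = 2
change(11) = min(1+change(10)=1+2=3, 1+change(8)=1+3=4, 1+change(5)=1+3=4, 1+change(2)=1+2=3) = 3
change(12) = min(1+change(11)=1+3=4, 1+change(9)=1+1=2, 1+change(6)=1+1=2, 1+change(3)=1+1=2) = 2
change(13) = min(1+change(12)=1+2=3, 1+change(10)=1+2=3, 1+change(7)=1+2=3, 1+change(4)=1+2=3) = 3
change(14) = min(1+change(13)=1+3=4, 1+change(11)=1+3=4, 1+change(8)=1+3=4, 1+change(5)=1+3=4) = 4
change(15) = min(1+change(14)=1+4=5, 1+change(12)=1+2=3, 1+change(9)=1+1=2, 1+change(6)=1+1=2) = 2
change(16) = min(1+change(15)=1+2=3, 1+change(13)=1+3=4, 1+change(10)=1+2=3, 1+change(7)=1+2=3) = 3
change(17) = min(1+change(16)=1+3=4, 1+change(14)=1+4=5, 1+change(11)=1+3=4, 1+change(8)=1+3=4) = 4
change(18) = min(1+change(17)=1+4=5, 1+change(15)=1+2=3, 1+change(12)=1+2=3, 1+change(9)=1+1=2) = 2
change(19) = min(1+change(18)=1+2=3, 1+change(16)=1+3=4, 1+change(13)=1+3=4, 1+change(10)=1+2=3) = 3
change(20) = min(1+change(19)=1+3=4, 1+change(17)=1+4=5, 1+change(14)=1+4=5, 1+change(11)=1+3=4) = 4
change(21) = min(1+change(20)=1+4=5, 1+change(18)=1+2=3, 1+change(15)=1+2=3, 1+change(12)=1+2=3) = 3
change(22) = min(1+change(21)=1+3=4, 1+change(19)=1+3=4, 1+change(16)=1+3=4, 1+change(13)=1+3=4) = 4
change(23) = min(1+change(22)=1+4=5, 1+change(20)=1+4=5, 1+change(17)=1+4=5, 1+change(14)=1+4=5) = 5
change(24) = min(1+change(23)=1+5=6, 1+change(21)=1+3=4, 1+change(18)=1+2=3, 1+change(15)=1+2=3) = 3
change(25) = min(1+change(24)=1+3=4, 1+change(22)=1+4=5, 1+change(19)=1+3=4, 1+change(16)=1+3=4) = 4
change(26) = min(1+change(25)=1+4=5, 1+change(23)=1+5=6, 1+change(20)=1+4=5, 1+change(17)=1+4=5) = 5
change(27) = min(1+change(26)=1+5=6, 1+change(24)=1+3=4, 1+change(21)=1+3=4, 1+change(18)=1+2=3) = 3

3


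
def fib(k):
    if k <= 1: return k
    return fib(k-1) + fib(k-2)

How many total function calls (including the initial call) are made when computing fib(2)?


Let C(n) = total calls for fib(n)
C(0) = 1, C(1) = 1
C(2) = 1 + C(1) + C(0) = 1 + 1 + 1 = 3

3


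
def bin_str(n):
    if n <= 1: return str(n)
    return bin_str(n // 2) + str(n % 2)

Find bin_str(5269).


bin_str(5269) = bin_str(2634) + '1'
bin_str(2634) = bin_str(1317) + '0'
bin_str(1317) = bin_str(658) + '1'
bin_str(658) = bin_str(329) + '0'
bin_str(329) = bin_str(164) + '1'
bin_str(164) = bin_str(82) + '0'
bin_str(82) = bin_str(41) + '0'
bin_str(41) = bin_str(20) + '1'
bin_str(20) = bin_str(10) + '0'
bin_str(10) = bin_str(5) + '0'
bin_str(5) = bin_str(2) + '1'
bin_str(2) = bin_str(1) + '0'
bin_str(1) = '1'  (base case)
Concatenating: '1' + '0' + '1' + '0' + '0' + '1' + '0' + '0' + '1' + '0' + '1' + '0' + '1' = '1010010010101'

1010010010101


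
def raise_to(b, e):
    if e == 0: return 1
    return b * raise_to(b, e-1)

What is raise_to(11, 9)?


raise_to(11, 9)
= 11 * raise_to(11, 8)
= 11 * 11 * raise_to(11, 7)
= 11 * 11 * 11 * raise_to(11, 6)
= 11 * 11 * 11 * 11 * raise_to(11, 5)
= 11 * 11 * 11 * 11 * 11 * raise_to(11, 4)
= 11 * 11 * 11 * 11 * 11 * 11 * raise_to(11, 3)
= 11 * 11 * 11 * 11 * 11 * 11 * 11 * raise_to(11, 2)
= 11 * 11 * 11 * 11 * 11 * 11 * 11 * 11 * raise_to(11, 1)
= 11 * 11 * 11 * 11 * 11 * 11 * 11 * 11 * 11 * raise_to(11, 0)
= 11 * 11 * 11 * 11 * 11 * 11 * 11 * 11 * 11 * 1
= 2357947691

2357947691


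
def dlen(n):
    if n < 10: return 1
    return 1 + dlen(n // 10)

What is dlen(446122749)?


dlen(446122749) = 1 + dlen(44612274)
dlen(44612274) = 1 + dlen(4461227)
dlen(4461227) = 1 + dlen(446122)
dlen(446122) = 1 + dlen(44612)
dlen(44612) = 1 + dlen(4461)
dlen(4461) = 1 + dlen(446)
dlen(446) = 1 + dlen(44)
dlen(44) = 1 + dlen(4)
dlen(4) = 1  (base case: 4 < 10)
Unwinding: 1 + 1 + 1 + 1 + 1 + 1 + 1 + 1 + 1 = 9

9


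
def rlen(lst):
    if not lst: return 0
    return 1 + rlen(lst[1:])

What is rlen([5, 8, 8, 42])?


rlen([5, 8, 8, 42]) = 1 + rlen([8, 8, 42])
rlen([8, 8, 42]) = 1 + rlen([8, 42])
rlen([8, 42]) = 1 + rlen([42])
rlen([42]) = 1 + rlen([])
rlen([]) = 0  (base case)
Unwinding: 1 + 1 + 1 + 1 + 0 = 4

4


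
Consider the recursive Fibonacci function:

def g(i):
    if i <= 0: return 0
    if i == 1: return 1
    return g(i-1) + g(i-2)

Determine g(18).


Computing g(18) bottom-up:
g(0) = 0
g(1) = 1
g(2) = g(1) + g(0) = 1 + 0 = 1
g(3) = g(2) + g(1) = 1 + 1 = 2
g(4) = g(3) + g(2) = 2 + 1 = 3
g(5) = g(4) + g(3) = 3 + 2 = 5
g(6) = g(5) + g(4) = 5 + 3 = 8
g(7) = g(6) + g(5) = 8 + 5 = 13
g(8) = g(7) + g(6) = 13 + 8 = 21
g(9) = g(8) + g(7) = 21 + 13 = 34
g(10) = g(9) + g(8) = 34 + 21 = 55
g(11) = g(10) + g(9) = 55 + 34 = 89
g(12) = g(11) + g(10) = 89 + 55 = 144
g(13) = g(12) + g(11) = 144 + 89 = 233
g(14) = g(13) + g(12) = 233 + 144 = 377
g(15) = g(14) + g(13) = 377 + 233 = 610
g(16) = g(15) + g(14) = 610 + 377 = 987
g(17) = g(16) + g(15) = 987 + 610 = 1597
g(18) = g(17) + g(16) = 1597 + 987 = 2584

2584


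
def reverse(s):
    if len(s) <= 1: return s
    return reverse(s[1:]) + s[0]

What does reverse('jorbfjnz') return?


reverse('jorbfjnz') = reverse('orbfjnz') + 'j'
reverse('orbfjnz') = reverse('rbfjnz') + 'o'
reverse('rbfjnz') = reverse('bfjnz') + 'r'
reverse('bfjnz') = reverse('fjnz') + 'b'
reverse('fjnz') = reverse('jnz') + 'f'
reverse('jnz') = reverse('nz') + 'j'
reverse('nz') = reverse('z') + 'n'
reverse('z') = 'z'  (base case)
Concatenating: 'z' + 'n' + 'j' + 'f' + 'b' + 'r' + 'o' + 'j' = 'znjfbroj'

znjfbroj


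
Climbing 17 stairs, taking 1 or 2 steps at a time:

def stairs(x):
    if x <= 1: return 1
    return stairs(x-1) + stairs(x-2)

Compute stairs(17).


Building up from base cases:
stairs(0) = 1
stairs(1) = 1
stairs(2) = stairs(1) + stairs(0) = 1 + 1 = 2
stairs(3) = stairs(2) + stairs(1) = 2 + 1 = 3
stairs(4) = stairs(3) + stairs(2) = 3 + 2 = 5
stairs(5) = stairs(4) + stairs(3) = 5 + 3 = 8
stairs(6) = stairs(5) + stairs(4) = 8 + 5 = 13
stairs(7) = stairs(6) + stairs(5) = 13 + 8 = 21
stairs(8) = stairs(7) + stairs(6) = 21 + 13 = 34
stairs(9) = stairs(8) + stairs(7) = 34 + 21 = 55
stairs(10) = stairs(9) + stairs(8) = 55 + 34 = 89
stairs(11) = stairs(10) + stairs(9) = 89 + 55 = 144
stairs(12) = stairs(11) + stairs(10) = 144 + 89 = 233
stairs(13) = stairs(12) + stairs(11) = 233 + 144 = 377
stairs(14) = stairs(13) + stairs(12) = 377 + 233 = 610
stairs(15) = stairs(14) + stairs(13) = 610 + 377 = 987
stairs(16) = stairs(15) + stairs(14) = 987 + 610 = 1597
stairs(17) = stairs(16) + stairs(15) = 1597 + 987 = 2584

2584


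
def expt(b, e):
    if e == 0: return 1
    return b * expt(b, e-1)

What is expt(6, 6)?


expt(6, 6)
= 6 * expt(6, 5)
= 6 * 6 * expt(6, 4)
= 6 * 6 * 6 * expt(6, 3)
= 6 * 6 * 6 * 6 * expt(6, 2)
= 6 * 6 * 6 * 6 * 6 * expt(6, 1)
= 6 * 6 * 6 * 6 * 6 * 6 * expt(6, 0)
= 6 * 6 * 6 * 6 * 6 * 6 * 1
= 46656

46656


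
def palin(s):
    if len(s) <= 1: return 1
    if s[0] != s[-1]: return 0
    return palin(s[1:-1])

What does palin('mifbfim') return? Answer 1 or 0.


palin('mifbfim'): s[0]='m' == s[-1]='m' -> check palin('ifbfi')
palin('ifbfi'): s[0]='i' == s[-1]='i' -> check palin('fbf')
palin('fbf'): s[0]='f' == s[-1]='f' -> check palin('b')
palin('b'): len <= 1 -> return 1  (base case)
Result: 1 (palindrome)

1


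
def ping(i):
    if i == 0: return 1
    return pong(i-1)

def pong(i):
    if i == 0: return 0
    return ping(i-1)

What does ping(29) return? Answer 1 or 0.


ping(29) = pong(28)
pong(28) = ping(27)
ping(27) = pong(26)
pong(26) = ping(25)
ping(25) = pong(24)
pong(24) = ping(23)
ping(23) = pong(22)
pong(22) = ping(21)
ping(21) = pong(20)
pong(20) = ping(19)
ping(19) = pong(18)
pong(18) = ping(17)
ping(17) = pong(16)
pong(16) = ping(15)
ping(15) = pong(14)
pong(14) = ping(13)
ping(13) = pong(12)
pong(12) = ping(11)
ping(11) = pong(10)
pong(10) = ping(9)
ping(9) = pong(8)
pong(8) = ping(7)
ping(7) = pong(6)
pong(6) = ping(5)
ping(5) = pong(4)
pong(4) = ping(3)
ping(3) = pong(2)
pong(2) = ping(1)
ping(1) = pong(0)
pong(0) = 0  (base case)
Result: 0

0


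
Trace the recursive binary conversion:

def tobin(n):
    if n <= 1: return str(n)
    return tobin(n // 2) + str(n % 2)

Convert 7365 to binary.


tobin(7365) = tobin(3682) + '1'
tobin(3682) = tobin(1841) + '0'
tobin(1841) = tobin(920) + '1'
tobin(920) = tobin(460) + '0'
tobin(460) = tobin(230) + '0'
tobin(230) = tobin(115) + '0'
tobin(115) = tobin(57) + '1'
tobin(57) = tobin(28) + '1'
tobin(28) = tobin(14) + '0'
tobin(14) = tobin(7) + '0'
tobin(7) = tobin(3) + '1'
tobin(3) = tobin(1) + '1'
tobin(1) = '1'  (base case)
Concatenating: '1' + '1' + '1' + '0' + '0' + '1' + '1' + '0' + '0' + '0' + '1' + '0' + '1' = '1110011000101'

1110011000101


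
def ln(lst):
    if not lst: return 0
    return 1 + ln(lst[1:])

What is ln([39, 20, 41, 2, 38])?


ln([39, 20, 41, 2, 38]) = 1 + ln([20, 41, 2, 38])
ln([20, 41, 2, 38]) = 1 + ln([41, 2, 38])
ln([41, 2, 38]) = 1 + ln([2, 38])
ln([2, 38]) = 1 + ln([38])
ln([38]) = 1 + ln([])
ln([]) = 0  (base case)
Unwinding: 1 + 1 + 1 + 1 + 1 + 0 = 5

5


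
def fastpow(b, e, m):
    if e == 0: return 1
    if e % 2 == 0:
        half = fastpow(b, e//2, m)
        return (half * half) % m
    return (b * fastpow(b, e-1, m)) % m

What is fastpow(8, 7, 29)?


fastpow(8, 7, 29): e is odd, compute fastpow(8, 6, 29)
  fastpow(8, 6, 29): e is even, compute fastpow(8, 3, 29)
    fastpow(8, 3, 29): e is odd, compute fastpow(8, 2, 29)
      fastpow(8, 2, 29): e is even, compute fastpow(8, 1, 29)
        fastpow(8, 1, 29): e is odd, compute fastpow(8, 0, 29)
          fastpow(8, 0, 29) = 1
        (8 * 1) % 29 = 8
      half=8, (8*8) % 29 = 6
    (8 * 6) % 29 = 19
  half=19, (19*19) % 29 = 13
(8 * 13) % 29 = 17

17


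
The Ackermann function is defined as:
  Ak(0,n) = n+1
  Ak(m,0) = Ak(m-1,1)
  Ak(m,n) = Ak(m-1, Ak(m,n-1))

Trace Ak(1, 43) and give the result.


Ak(1, 43) = Ak(0, Ak(1, 42))
  Ak(1, 42) = Ak(0, Ak(1, 41))
    Ak(1, 41) = Ak(0, Ak(1, 40))
      Ak(1, 40) = Ak(0, Ak(1, 39))
        Ak(1, 39) = Ak(0, Ak(1, 38))
          Ak(1, 38) = Ak(0, Ak(1, 37))
          Ak(1, 37) = Ak(0, Ak(1, 36))
          Ak(1, 36) = Ak(0, Ak(1, 35))
          Ak(1, 35) = Ak(0, Ak(1, 34))
          Ak(1, 34) = Ak(0, Ak(1, 33))
          Ak(1, 33) = Ak(0, Ak(1, 32))
          Ak(1, 32) = Ak(0, Ak(1, 31))
          Ak(1, 31) = Ak(0, Ak(1, 30))
          Ak(1, 30) = Ak(0, Ak(1, 29))
          Ak(1, 29) = Ak(0, Ak(1, 28))
          Ak(1, 28) = Ak(0, Ak(1, 27))
          Ak(1, 27) = Ak(0, Ak(1, 26))
          Ak(1, 26) = Ak(0, Ak(1, 25))
          Ak(1, 25) = Ak(0, Ak(1, 24))
          Ak(1, 24) = Ak(0, Ak(1, 23))
          Ak(1, 23) = Ak(0, Ak(1, 22))
          Ak(1, 22) = Ak(0, Ak(1, 21))
          Ak(1, 21) = Ak(0, Ak(1, 20))
          Ak(1, 20) = Ak(0, Ak(1, 19))
          Ak(1, 19) = Ak(0, Ak(1, 18))
... (trace truncated)
Result: Ak(1, 43) = 45

45


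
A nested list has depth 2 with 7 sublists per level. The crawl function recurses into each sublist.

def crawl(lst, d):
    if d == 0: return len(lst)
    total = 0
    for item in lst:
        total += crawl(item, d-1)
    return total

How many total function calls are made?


At depth 0 (root): 1 call
At depth 1: each of 1 parents calls crawl on 7 children = 7 calls
At depth 2: each of 7 parents calls crawl on 7 children = 49 calls
Total: 1 + 7 + 49 = 57

57


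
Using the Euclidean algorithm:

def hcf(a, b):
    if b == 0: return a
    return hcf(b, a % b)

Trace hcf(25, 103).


hcf(25, 103) = hcf(103, 25)
hcf(103, 25) = hcf(25, 3)
hcf(25, 3) = hcf(3, 1)
hcf(3, 1) = hcf(1, 0)
hcf(1, 0) = 1  (base case)

1


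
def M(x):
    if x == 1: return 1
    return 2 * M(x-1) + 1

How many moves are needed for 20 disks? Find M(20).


M(20) = 2 * M(19) + 1
M(19) = 2 * M(18) + 1
M(18) = 2 * M(17) + 1
M(17) = 2 * M(16) + 1
M(16) = 2 * M(15) + 1
M(15) = 2 * M(14) + 1
M(14) = 2 * M(13) + 1
M(13) = 2 * M(12) + 1
M(12) = 2 * M(11) + 1
M(11) = 2 * M(10) + 1
M(10) = 2 * M(9) + 1
M(9) = 2 * M(8) + 1
M(8) = 2 * M(7) + 1
M(7) = 2 * M(6) + 1
M(6) = 2 * M(5) + 1
M(5) = 2 * M(4) + 1
M(4) = 2 * M(3) + 1
M(3) = 2 * M(2) + 1
M(2) = 2 * M(1) + 1
M(1) = 1  (base case)
M(2) = 2 * 1 + 1 = 3
M(3) = 2 * 3 + 1 = 7
M(4) = 2 * 7 + 1 = 15
M(5) = 2 * 15 + 1 = 31
M(6) = 2 * 31 + 1 = 63
M(7) = 2 * 63 + 1 = 127
M(8) = 2 * 127 + 1 = 255
M(9) = 2 * 255 + 1 = 511
M(10) = 2 * 511 + 1 = 1023
M(11) = 2 * 1023 + 1 = 2047
M(12) = 2 * 2047 + 1 = 4095
M(13) = 2 * 4095 + 1 = 8191
M(14) = 2 * 8191 + 1 = 16383
M(15) = 2 * 16383 + 1 = 32767
M(16) = 2 * 32767 + 1 = 65535
M(17) = 2 * 65535 + 1 = 131071
M(18) = 2 * 131071 + 1 = 262143
M(19) = 2 * 262143 + 1 = 524287
M(20) = 2 * 524287 + 1 = 1048575

1048575


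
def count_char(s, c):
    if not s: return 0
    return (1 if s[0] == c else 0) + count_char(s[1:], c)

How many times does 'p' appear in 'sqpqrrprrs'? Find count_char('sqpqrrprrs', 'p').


s[0]='s' != 'p' -> 0
s[0]='q' != 'p' -> 0
s[0]='p' == 'p' -> 1
s[0]='q' != 'p' -> 0
s[0]='r' != 'p' -> 0
s[0]='r' != 'p' -> 0
s[0]='p' == 'p' -> 1
s[0]='r' != 'p' -> 0
s[0]='r' != 'p' -> 0
s[0]='s' != 'p' -> 0
Sum: 0 + 0 + 1 + 0 + 0 + 0 + 1 + 0 + 0 + 0 = 2

2


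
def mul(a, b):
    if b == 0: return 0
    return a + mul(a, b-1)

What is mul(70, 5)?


mul(70, 5) = 70 + mul(70, 4)
mul(70, 4) = 70 + mul(70, 3)
mul(70, 3) = 70 + mul(70, 2)
mul(70, 2) = 70 + mul(70, 1)
mul(70, 1) = 70 + mul(70, 0)
mul(70, 0) = 0  (base case)
Total: 70 + 70 + 70 + 70 + 70 + 0 = 350

350


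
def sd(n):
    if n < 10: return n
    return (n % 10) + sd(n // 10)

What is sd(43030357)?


sd(43030357) = 7 + sd(4303035)
sd(4303035) = 5 + sd(430303)
sd(430303) = 3 + sd(43030)
sd(43030) = 0 + sd(4303)
sd(4303) = 3 + sd(430)
sd(430) = 0 + sd(43)
sd(43) = 3 + sd(4)
sd(4) = 4  (base case)
Total: 7 + 5 + 3 + 0 + 3 + 0 + 3 + 4 = 25

25


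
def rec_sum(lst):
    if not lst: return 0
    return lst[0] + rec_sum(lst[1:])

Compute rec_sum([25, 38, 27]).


rec_sum([25, 38, 27]) = 25 + rec_sum([38, 27])
rec_sum([38, 27]) = 38 + rec_sum([27])
rec_sum([27]) = 27 + rec_sum([])
rec_sum([]) = 0  (base case)
Total: 25 + 38 + 27 + 0 = 90

90


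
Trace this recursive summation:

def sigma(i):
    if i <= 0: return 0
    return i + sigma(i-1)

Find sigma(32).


sigma(32)
= 32 + 31 + 30 + 29 + 28 + 27 + 26 + 25 + 24 + 23 + 22 + 21 + 20 + 19 + 18 + 17 + 16 + 15 + 14 + 13 + 12 + 11 + 10 + 9 + 8 + 7 + 6 + 5 + 4 + 3 + 2 + 1 + sigma(0)
= 32 + 31 + 30 + 29 + 28 + 27 + 26 + 25 + 24 + 23 + 22 + 21 + 20 + 19 + 18 + 17 + 16 + 15 + 14 + 13 + 12 + 11 + 10 + 9 + 8 + 7 + 6 + 5 + 4 + 3 + 2 + 1 + 0
= 528

528


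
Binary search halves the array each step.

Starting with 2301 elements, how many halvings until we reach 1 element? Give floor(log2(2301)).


2301 / 2 = 1150
1150 / 2 = 575
575 / 2 = 287
287 / 2 = 143
143 / 2 = 71
71 / 2 = 35
35 / 2 = 17
17 / 2 = 8
8 / 2 = 4
4 / 2 = 2
2 / 2 = 1
Reached 1 after 11 halvings

11


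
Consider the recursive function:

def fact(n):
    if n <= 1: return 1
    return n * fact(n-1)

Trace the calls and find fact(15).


fact(15)
= 15 * fact(14)
= 15 * 14 * fact(13)
= 15 * 14 * 13 * fact(12)
= 15 * 14 * 13 * 12 * fact(11)
= 15 * 14 * 13 * 12 * 11 * fact(10)
= 15 * 14 * 13 * 12 * 11 * 10 * fact(9)
= 15 * 14 * 13 * 12 * 11 * 10 * 9 * fact(8)
= 15 * 14 * 13 * 12 * 11 * 10 * 9 * 8 * fact(7)
= 15 * 14 * 13 * 12 * 11 * 10 * 9 * 8 * 7 * fact(6)
= 15 * 14 * 13 * 12 * 11 * 10 * 9 * 8 * 7 * 6 * fact(5)
= 15 * 14 * 13 * 12 * 11 * 10 * 9 * 8 * 7 * 6 * 5 * fact(4)
= 15 * 14 * 13 * 12 * 11 * 10 * 9 * 8 * 7 * 6 * 5 * 4 * fact(3)
= 15 * 14 * 13 * 12 * 11 * 10 * 9 * 8 * 7 * 6 * 5 * 4 * 3 * fact(2)
= 15 * 14 * 13 * 12 * 11 * 10 * 9 * 8 * 7 * 6 * 5 * 4 * 3 * 2 * fact(1)
= 15 * 14 * 13 * 12 * 11 * 10 * 9 * 8 * 7 * 6 * 5 * 4 * 3 * 2 * 1
= 1307674368000

1307674368000


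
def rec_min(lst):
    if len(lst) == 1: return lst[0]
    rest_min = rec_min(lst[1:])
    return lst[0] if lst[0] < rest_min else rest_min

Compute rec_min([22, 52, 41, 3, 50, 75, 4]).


rec_min([22, 52, 41, 3, 50, 75, 4]): compare 22 with rec_min([52, 41, 3, 50, 75, 4])
rec_min([52, 41, 3, 50, 75, 4]): compare 52 with rec_min([41, 3, 50, 75, 4])
rec_min([41, 3, 50, 75, 4]): compare 41 with rec_min([3, 50, 75, 4])
rec_min([3, 50, 75, 4]): compare 3 with rec_min([50, 75, 4])
rec_min([50, 75, 4]): compare 50 with rec_min([75, 4])
rec_min([75, 4]): compare 75 with rec_min([4])
rec_min([4]) = 4  (base case)
Compare 75 with 4 -> 4
Compare 50 with 4 -> 4
Compare 3 with 4 -> 3
Compare 41 with 3 -> 3
Compare 52 with 3 -> 3
Compare 22 with 3 -> 3

3


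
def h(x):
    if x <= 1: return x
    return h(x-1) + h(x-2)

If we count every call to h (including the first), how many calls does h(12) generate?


Let C(n) = total calls for h(n)
C(0) = 1, C(1) = 1
C(2) = 1 + C(1) + C(0) = 1 + 1 + 1 = 3
C(3) = 1 + C(2) + C(1) = 1 + 3 + 1 = 5
C(4) = 1 + C(3) + C(2) = 1 + 5 + 3 = 9
C(5) = 1 + C(4) + C(3) = 1 + 9 + 5 = 15
C(6) = 1 + C(5) + C(4) = 1 + 15 + 9 = 25
C(7) = 1 + C(6) + C(5) = 1 + 25 + 15 = 41
C(8) = 1 + C(7) + C(6) = 1 + 41 + 25 = 67
C(9) = 1 + C(8) + C(7) = 1 + 67 + 41 = 109
C(10) = 1 + C(9) + C(8) = 1 + 109 + 67 = 177
C(11) = 1 + C(10) + C(9) = 1 + 177 + 109 = 287
C(12) = 1 + C(11) + C(10) = 1 + 287 + 177 = 465

465


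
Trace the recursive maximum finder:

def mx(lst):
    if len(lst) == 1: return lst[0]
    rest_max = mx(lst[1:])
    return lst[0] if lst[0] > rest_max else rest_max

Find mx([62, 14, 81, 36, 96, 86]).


mx([62, 14, 81, 36, 96, 86]): compare 62 with mx([14, 81, 36, 96, 86])
mx([14, 81, 36, 96, 86]): compare 14 with mx([81, 36, 96, 86])
mx([81, 36, 96, 86]): compare 81 with mx([36, 96, 86])
mx([36, 96, 86]): compare 36 with mx([96, 86])
mx([96, 86]): compare 96 with mx([86])
mx([86]) = 86  (base case)
Compare 96 with 86 -> 96
Compare 36 with 96 -> 96
Compare 81 with 96 -> 96
Compare 14 with 96 -> 96
Compare 62 with 96 -> 96

96


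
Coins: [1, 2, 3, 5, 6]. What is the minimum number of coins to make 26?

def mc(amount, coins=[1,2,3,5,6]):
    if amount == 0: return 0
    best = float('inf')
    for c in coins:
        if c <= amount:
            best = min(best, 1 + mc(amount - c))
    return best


Building up with DP:
mc(0) = 0
mc(1) = min(1+mc(0)=1+0=1) = 1
mc(2) = min(1+mc(1)=1+1=2, 1+mc(0)=1+0=1) = 1
mc(3) = min(1+mc(2)=1+1=2, 1+mc(1)=1+1=2, 1+mc(0)=1+0=1) = 1
mc(4) = min(1+mc(3)=1+1=2, 1+mc(2)=1+1=2, 1+mc(1)=1+1=2) = 2
mc(5) = min(1+mc(4)=1+2=3, 1+mc(3)=1+1=2, 1+mc(2)=1+1=2, 1+mc(0)=1+0=1) = 1
mc(6) = min(1+mc(5)=1+1=2, 1+mc(4)=1+2=3, 1+mc(3)=1+1=2, 1+mc(1)=1+1=2, 1+mc(0)=1+0=1) = 1
mc(7) = min(1+mc(6)=1+1=2, 1+mc(5)=1+1=2, 1+mc(4)=1+2=3, 1+mc(2)=1+1=2, 1+mc(1)=1+1=2) = 2
mc(8) = min(1+mc(7)=1+2=3, 1+mc(6)=1+1=2, 1+mc(5)=1+1=2, 1+mc(3)=1+1=2, 1+mc(2)=1+1=2) = 2
mc(9) = min(1+mc(8)=1+2=3, 1+mc(7)=1+2=3, 1+mc(6)=1+1=2, 1+mc(4)=1+2=3, 1+mc(3)=1+1=2) = 2
mc(10) = min(1+mc(9)=1+2=3, 1+mc(8)=1+2=3, 1+mc(7)=1+2=3, 1+mc(5)=1+1=2, 1+mc(4)=1+2=3) = 2
mc(11) = min(1+mc(10)=1+2=3, 1+mc(9)=1+2=3, 1+mc(8)=1+2=3, 1+mc(6)=1+1=2, 1+mc(5)=1+1=2) = 2
mc(12) = min(1+mc(11)=1+2=3, 1+mc(10)=1+2=3, 1+mc(9)=1+2=3, 1+mc(7)=1+2=3, 1+mc(6)=1+1=2) = 2
mc(13) = min(1+mc(12)=1+2=3, 1+mc(11)=1+2=3, 1+mc(10)=1+2=3, 1+mc(8)=1+2=3, 1+mc(7)=1+2=3) = 3
mc(14) = min(1+mc(13)=1+3=4, 1+mc(12)=1+2=3, 1+mc(11)=1+2=3, 1+mc(9)=1+2=3, 1+mc(8)=1+2=3) = 3
mc(15) = min(1+mc(14)=1+3=4, 1+mc(13)=1+3=4, 1+mc(12)=1+2=3, 1+mc(10)=1+2=3, 1+mc(9)=1+2=3) = 3
mc(16) = min(1+mc(15)=1+3=4, 1+mc(14)=1+3=4, 1+mc(13)=1+3=4, 1+mc(11)=1+2=3, 1+mc(10)=1+2=3) = 3
mc(17) = min(1+mc(16)=1+3=4, 1+mc(15)=1+3=4, 1+mc(14)=1+3=4, 1+mc(12)=1+2=3, 1+mc(11)=1+2=3) = 3
mc(18) = min(1+mc(17)=1+3=4, 1+mc(16)=1+3=4, 1+mc(15)=1+3=4, 1+mc(13)=1+3=4, 1+mc(12)=1+2=3) = 3
mc(19) = min(1+mc(18)=1+3=4, 1+mc(17)=1+3=4, 1+mc(16)=1+3=4, 1+mc(14)=1+3=4, 1+mc(13)=1+3=4) = 4
mc(20) = min(1+mc(19)=1+4=5, 1+mc(18)=1+3=4, 1+mc(17)=1+3=4, 1+mc(15)=1+3=4, 1+mc(14)=1+3=4) = 4
mc(21) = min(1+mc(20)=1+4=5, 1+mc(19)=1+4=5, 1+mc(18)=1+3=4, 1+mc(16)=1+3=4, 1+mc(15)=1+3=4) = 4
mc(22) = min(1+mc(21)=1+4=5, 1+mc(20)=1+4=5, 1+mc(19)=1+4=5, 1+mc(17)=1+3=4, 1+mc(16)=1+3=4) = 4
mc(23) = min(1+mc(22)=1+4=5, 1+mc(21)=1+4=5, 1+mc(20)=1+4=5, 1+mc(18)=1+3=4, 1+mc(17)=1+3=4) = 4
mc(24) = min(1+mc(23)=1+4=5, 1+mc(22)=1+4=5, 1+mc(21)=1+4=5, 1+mc(19)=1+4=5, 1+mc(18)=1+3=4) = 4
mc(25) = min(1+mc(24)=1+4=5, 1+mc(23)=1+4=5, 1+mc(22)=1+4=5, 1+mc(20)=1+4=5, 1+mc(19)=1+4=5) = 5
mc(26) = min(1+mc(25)=1+5=6, 1+mc(24)=1+4=5, 1+mc(23)=1+4=5, 1+mc(21)=1+4=5, 1+mc(20)=1+4=5) = 5

5


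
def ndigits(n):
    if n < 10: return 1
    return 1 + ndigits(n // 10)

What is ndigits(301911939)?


ndigits(301911939) = 1 + ndigits(30191193)
ndigits(30191193) = 1 + ndigits(3019119)
ndigits(3019119) = 1 + ndigits(301911)
ndigits(301911) = 1 + ndigits(30191)
ndigits(30191) = 1 + ndigits(3019)
ndigits(3019) = 1 + ndigits(301)
ndigits(301) = 1 + ndigits(30)
ndigits(30) = 1 + ndigits(3)
ndigits(3) = 1  (base case: 3 < 10)
Unwinding: 1 + 1 + 1 + 1 + 1 + 1 + 1 + 1 + 1 = 9

9


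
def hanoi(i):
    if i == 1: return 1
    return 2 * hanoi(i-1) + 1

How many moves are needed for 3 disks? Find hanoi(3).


hanoi(3) = 2 * hanoi(2) + 1
hanoi(2) = 2 * hanoi(1) + 1
hanoi(1) = 1  (base case)
hanoi(2) = 2 * 1 + 1 = 3
hanoi(3) = 2 * 3 + 1 = 7

7


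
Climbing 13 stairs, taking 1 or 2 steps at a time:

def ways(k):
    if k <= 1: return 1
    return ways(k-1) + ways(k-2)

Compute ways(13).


Building up from base cases:
ways(0) = 1
ways(1) = 1
ways(2) = ways(1) + ways(0) = 1 + 1 = 2
ways(3) = ways(2) + ways(1) = 2 + 1 = 3
ways(4) = ways(3) + ways(2) = 3 + 2 = 5
ways(5) = ways(4) + ways(3) = 5 + 3 = 8
ways(6) = ways(5) + ways(4) = 8 + 5 = 13
ways(7) = ways(6) + ways(5) = 13 + 8 = 21
ways(8) = ways(7) + ways(6) = 21 + 13 = 34
ways(9) = ways(8) + ways(7) = 34 + 21 = 55
ways(10) = ways(9) + ways(8) = 55 + 34 = 89
ways(11) = ways(10) + ways(9) = 89 + 55 = 144
ways(12) = ways(11) + ways(10) = 144 + 89 = 233
ways(13) = ways(12) + ways(11) = 233 + 144 = 377

377


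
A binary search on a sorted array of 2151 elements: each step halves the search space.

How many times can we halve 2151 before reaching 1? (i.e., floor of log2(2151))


2151 / 2 = 1075
1075 / 2 = 537
537 / 2 = 268
268 / 2 = 134
134 / 2 = 67
67 / 2 = 33
33 / 2 = 16
16 / 2 = 8
8 / 2 = 4
4 / 2 = 2
2 / 2 = 1
Reached 1 after 11 halvings

11


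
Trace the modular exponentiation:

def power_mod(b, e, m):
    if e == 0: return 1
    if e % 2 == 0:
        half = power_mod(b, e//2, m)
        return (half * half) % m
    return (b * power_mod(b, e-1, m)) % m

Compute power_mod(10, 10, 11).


power_mod(10, 10, 11): e is even, compute power_mod(10, 5, 11)
  power_mod(10, 5, 11): e is odd, compute power_mod(10, 4, 11)
    power_mod(10, 4, 11): e is even, compute power_mod(10, 2, 11)
      power_mod(10, 2, 11): e is even, compute power_mod(10, 1, 11)
        power_mod(10, 1, 11): e is odd, compute power_mod(10, 0, 11)
          power_mod(10, 0, 11) = 1
        (10 * 1) % 11 = 10
      half=10, (10*10) % 11 = 1
    half=1, (1*1) % 11 = 1
  (10 * 1) % 11 = 10
half=10, (10*10) % 11 = 1

1


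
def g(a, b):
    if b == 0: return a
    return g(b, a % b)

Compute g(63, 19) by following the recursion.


g(63, 19) = g(19, 6)
g(19, 6) = g(6, 1)
g(6, 1) = g(1, 0)
g(1, 0) = 1  (base case)

1


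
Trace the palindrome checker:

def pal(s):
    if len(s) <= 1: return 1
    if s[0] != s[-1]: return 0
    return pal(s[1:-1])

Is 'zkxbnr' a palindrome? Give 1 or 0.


pal('zkxbnr'): s[0]='z' != s[-1]='r' -> return 0
Result: 0 (not a palindrome)

0


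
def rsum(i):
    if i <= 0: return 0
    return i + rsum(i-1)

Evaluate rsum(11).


rsum(11)
= 11 + 10 + 9 + 8 + 7 + 6 + 5 + 4 + 3 + 2 + 1 + rsum(0)
= 11 + 10 + 9 + 8 + 7 + 6 + 5 + 4 + 3 + 2 + 1 + 0
= 66

66


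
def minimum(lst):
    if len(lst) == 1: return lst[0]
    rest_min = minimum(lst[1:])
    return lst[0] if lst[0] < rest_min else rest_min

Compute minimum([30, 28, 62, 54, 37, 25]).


minimum([30, 28, 62, 54, 37, 25]): compare 30 with minimum([28, 62, 54, 37, 25])
minimum([28, 62, 54, 37, 25]): compare 28 with minimum([62, 54, 37, 25])
minimum([62, 54, 37, 25]): compare 62 with minimum([54, 37, 25])
minimum([54, 37, 25]): compare 54 with minimum([37, 25])
minimum([37, 25]): compare 37 with minimum([25])
minimum([25]) = 25  (base case)
Compare 37 with 25 -> 25
Compare 54 with 25 -> 25
Compare 62 with 25 -> 25
Compare 28 with 25 -> 25
Compare 30 with 25 -> 25

25


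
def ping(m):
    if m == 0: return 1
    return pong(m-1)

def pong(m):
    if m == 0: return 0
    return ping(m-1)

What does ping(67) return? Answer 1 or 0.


ping(67) = pong(66)
pong(66) = ping(65)
ping(65) = pong(64)
pong(64) = ping(63)
ping(63) = pong(62)
pong(62) = ping(61)
ping(61) = pong(60)
pong(60) = ping(59)
ping(59) = pong(58)
pong(58) = ping(57)
ping(57) = pong(56)
pong(56) = ping(55)
ping(55) = pong(54)
pong(54) = ping(53)
ping(53) = pong(52)
pong(52) = ping(51)
ping(51) = pong(50)
pong(50) = ping(49)
ping(49) = pong(48)
pong(48) = ping(47)
ping(47) = pong(46)
pong(46) = ping(45)
ping(45) = pong(44)
pong(44) = ping(43)
ping(43) = pong(42)
pong(42) = ping(41)
ping(41) = pong(40)
pong(40) = ping(39)
ping(39) = pong(38)
pong(38) = ping(37)
ping(37) = pong(36)
pong(36) = ping(35)
ping(35) = pong(34)
pong(34) = ping(33)
ping(33) = pong(32)
pong(32) = ping(31)
ping(31) = pong(30)
pong(30) = ping(29)
ping(29) = pong(28)
pong(28) = ping(27)
ping(27) = pong(26)
pong(26) = ping(25)
ping(25) = pong(24)
pong(24) = ping(23)
ping(23) = pong(22)
pong(22) = ping(21)
ping(21) = pong(20)
pong(20) = ping(19)
ping(19) = pong(18)
pong(18) = ping(17)
ping(17) = pong(16)
pong(16) = ping(15)
ping(15) = pong(14)
pong(14) = ping(13)
ping(13) = pong(12)
pong(12) = ping(11)
ping(11) = pong(10)
pong(10) = ping(9)
ping(9) = pong(8)
pong(8) = ping(7)
ping(7) = pong(6)
pong(6) = ping(5)
ping(5) = pong(4)
pong(4) = ping(3)
ping(3) = pong(2)
pong(2) = ping(1)
ping(1) = pong(0)
pong(0) = 0  (base case)
Result: 0

0


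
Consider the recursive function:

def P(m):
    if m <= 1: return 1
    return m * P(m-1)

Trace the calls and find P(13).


P(13)
= 13 * P(12)
= 13 * 12 * P(11)
= 13 * 12 * 11 * P(10)
= 13 * 12 * 11 * 10 * P(9)
= 13 * 12 * 11 * 10 * 9 * P(8)
= 13 * 12 * 11 * 10 * 9 * 8 * P(7)
= 13 * 12 * 11 * 10 * 9 * 8 * 7 * P(6)
= 13 * 12 * 11 * 10 * 9 * 8 * 7 * 6 * P(5)
= 13 * 12 * 11 * 10 * 9 * 8 * 7 * 6 * 5 * P(4)
= 13 * 12 * 11 * 10 * 9 * 8 * 7 * 6 * 5 * 4 * P(3)
= 13 * 12 * 11 * 10 * 9 * 8 * 7 * 6 * 5 * 4 * 3 * P(2)
= 13 * 12 * 11 * 10 * 9 * 8 * 7 * 6 * 5 * 4 * 3 * 2 * P(1)
= 13 * 12 * 11 * 10 * 9 * 8 * 7 * 6 * 5 * 4 * 3 * 2 * 1
= 6227020800

6227020800


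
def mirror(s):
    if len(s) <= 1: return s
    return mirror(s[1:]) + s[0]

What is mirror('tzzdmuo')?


mirror('tzzdmuo') = mirror('zzdmuo') + 't'
mirror('zzdmuo') = mirror('zdmuo') + 'z'
mirror('zdmuo') = mirror('dmuo') + 'z'
mirror('dmuo') = mirror('muo') + 'd'
mirror('muo') = mirror('uo') + 'm'
mirror('uo') = mirror('o') + 'u'
mirror('o') = 'o'  (base case)
Concatenating: 'o' + 'u' + 'm' + 'd' + 'z' + 'z' + 't' = 'oumdzzt'

oumdzzt


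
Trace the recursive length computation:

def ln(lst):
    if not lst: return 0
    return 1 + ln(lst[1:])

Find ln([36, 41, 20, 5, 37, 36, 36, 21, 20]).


ln([36, 41, 20, 5, 37, 36, 36, 21, 20]) = 1 + ln([41, 20, 5, 37, 36, 36, 21, 20])
ln([41, 20, 5, 37, 36, 36, 21, 20]) = 1 + ln([20, 5, 37, 36, 36, 21, 20])
ln([20, 5, 37, 36, 36, 21, 20]) = 1 + ln([5, 37, 36, 36, 21, 20])
ln([5, 37, 36, 36, 21, 20]) = 1 + ln([37, 36, 36, 21, 20])
ln([37, 36, 36, 21, 20]) = 1 + ln([36, 36, 21, 20])
ln([36, 36, 21, 20]) = 1 + ln([36, 21, 20])
ln([36, 21, 20]) = 1 + ln([21, 20])
ln([21, 20]) = 1 + ln([20])
ln([20]) = 1 + ln([])
ln([]) = 0  (base case)
Unwinding: 1 + 1 + 1 + 1 + 1 + 1 + 1 + 1 + 1 + 0 = 9

9


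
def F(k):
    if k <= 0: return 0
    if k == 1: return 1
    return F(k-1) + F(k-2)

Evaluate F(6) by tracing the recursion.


Computing F(6) bottom-up:
F(0) = 0
F(1) = 1
F(2) = F(1) + F(0) = 1 + 0 = 1
F(3) = F(2) + F(1) = 1 + 1 = 2
F(4) = F(3) + F(2) = 2 + 1 = 3
F(5) = F(4) + F(3) = 3 + 2 = 5
F(6) = F(5) + F(4) = 5 + 3 = 8

8


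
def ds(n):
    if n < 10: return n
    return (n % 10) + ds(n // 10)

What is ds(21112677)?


ds(21112677) = 7 + ds(2111267)
ds(2111267) = 7 + ds(211126)
ds(211126) = 6 + ds(21112)
ds(21112) = 2 + ds(2111)
ds(2111) = 1 + ds(211)
ds(211) = 1 + ds(21)
ds(21) = 1 + ds(2)
ds(2) = 2  (base case)
Total: 7 + 7 + 6 + 2 + 1 + 1 + 1 + 2 = 27

27


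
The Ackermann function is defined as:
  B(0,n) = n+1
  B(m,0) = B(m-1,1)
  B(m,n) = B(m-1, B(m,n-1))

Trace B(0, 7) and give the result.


B(0, 7) = 8
Result: B(0, 7) = 8

8


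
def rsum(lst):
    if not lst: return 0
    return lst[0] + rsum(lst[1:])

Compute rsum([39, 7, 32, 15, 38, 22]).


rsum([39, 7, 32, 15, 38, 22]) = 39 + rsum([7, 32, 15, 38, 22])
rsum([7, 32, 15, 38, 22]) = 7 + rsum([32, 15, 38, 22])
rsum([32, 15, 38, 22]) = 32 + rsum([15, 38, 22])
rsum([15, 38, 22]) = 15 + rsum([38, 22])
rsum([38, 22]) = 38 + rsum([22])
rsum([22]) = 22 + rsum([])
rsum([]) = 0  (base case)
Total: 39 + 7 + 32 + 15 + 38 + 22 + 0 = 153

153


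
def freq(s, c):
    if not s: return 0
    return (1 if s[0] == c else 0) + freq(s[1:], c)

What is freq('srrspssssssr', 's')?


s[0]='s' == 's' -> 1
s[0]='r' != 's' -> 0
s[0]='r' != 's' -> 0
s[0]='s' == 's' -> 1
s[0]='p' != 's' -> 0
s[0]='s' == 's' -> 1
s[0]='s' == 's' -> 1
s[0]='s' == 's' -> 1
s[0]='s' == 's' -> 1
s[0]='s' == 's' -> 1
s[0]='s' == 's' -> 1
s[0]='r' != 's' -> 0
Sum: 1 + 0 + 0 + 1 + 0 + 1 + 1 + 1 + 1 + 1 + 1 + 0 = 8

8


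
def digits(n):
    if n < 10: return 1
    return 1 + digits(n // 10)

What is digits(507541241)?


digits(507541241) = 1 + digits(50754124)
digits(50754124) = 1 + digits(5075412)
digits(5075412) = 1 + digits(507541)
digits(507541) = 1 + digits(50754)
digits(50754) = 1 + digits(5075)
digits(5075) = 1 + digits(507)
digits(507) = 1 + digits(50)
digits(50) = 1 + digits(5)
digits(5) = 1  (base case: 5 < 10)
Unwinding: 1 + 1 + 1 + 1 + 1 + 1 + 1 + 1 + 1 = 9

9


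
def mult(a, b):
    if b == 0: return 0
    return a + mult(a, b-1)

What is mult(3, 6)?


mult(3, 6) = 3 + mult(3, 5)
mult(3, 5) = 3 + mult(3, 4)
mult(3, 4) = 3 + mult(3, 3)
mult(3, 3) = 3 + mult(3, 2)
mult(3, 2) = 3 + mult(3, 1)
mult(3, 1) = 3 + mult(3, 0)
mult(3, 0) = 0  (base case)
Total: 3 + 3 + 3 + 3 + 3 + 3 + 0 = 18

18


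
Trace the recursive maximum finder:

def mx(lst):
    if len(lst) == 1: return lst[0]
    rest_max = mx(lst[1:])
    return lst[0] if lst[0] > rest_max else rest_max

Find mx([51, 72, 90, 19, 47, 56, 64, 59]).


mx([51, 72, 90, 19, 47, 56, 64, 59]): compare 51 with mx([72, 90, 19, 47, 56, 64, 59])
mx([72, 90, 19, 47, 56, 64, 59]): compare 72 with mx([90, 19, 47, 56, 64, 59])
mx([90, 19, 47, 56, 64, 59]): compare 90 with mx([19, 47, 56, 64, 59])
mx([19, 47, 56, 64, 59]): compare 19 with mx([47, 56, 64, 59])
mx([47, 56, 64, 59]): compare 47 with mx([56, 64, 59])
mx([56, 64, 59]): compare 56 with mx([64, 59])
mx([64, 59]): compare 64 with mx([59])
mx([59]) = 59  (base case)
Compare 64 with 59 -> 64
Compare 56 with 64 -> 64
Compare 47 with 64 -> 64
Compare 19 with 64 -> 64
Compare 90 with 64 -> 90
Compare 72 with 90 -> 90
Compare 51 with 90 -> 90

90


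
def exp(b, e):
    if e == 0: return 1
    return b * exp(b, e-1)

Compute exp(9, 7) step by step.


exp(9, 7)
= 9 * exp(9, 6)
= 9 * 9 * exp(9, 5)
= 9 * 9 * 9 * exp(9, 4)
= 9 * 9 * 9 * 9 * exp(9, 3)
= 9 * 9 * 9 * 9 * 9 * exp(9, 2)
= 9 * 9 * 9 * 9 * 9 * 9 * exp(9, 1)
= 9 * 9 * 9 * 9 * 9 * 9 * 9 * exp(9, 0)
= 9 * 9 * 9 * 9 * 9 * 9 * 9 * 1
= 4782969

4782969


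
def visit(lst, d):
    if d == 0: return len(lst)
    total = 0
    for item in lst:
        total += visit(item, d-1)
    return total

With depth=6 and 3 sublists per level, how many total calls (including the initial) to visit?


At depth 0 (root): 1 call
At depth 1: each of 1 parents calls visit on 3 children = 3 calls
At depth 2: each of 3 parents calls visit on 3 children = 9 calls
At depth 3: each of 9 parents calls visit on 3 children = 27 calls
At depth 4: each of 27 parents calls visit on 3 children = 81 calls
At depth 5: each of 81 parents calls visit on 3 children = 243 calls
At depth 6: each of 243 parents calls visit on 3 children = 729 calls
Total: 1 + 3 + 9 + 27 + 81 + 243 + 729 = 1093

1093


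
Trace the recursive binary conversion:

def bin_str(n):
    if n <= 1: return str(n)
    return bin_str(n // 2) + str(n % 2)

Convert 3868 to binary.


bin_str(3868) = bin_str(1934) + '0'
bin_str(1934) = bin_str(967) + '0'
bin_str(967) = bin_str(483) + '1'
bin_str(483) = bin_str(241) + '1'
bin_str(241) = bin_str(120) + '1'
bin_str(120) = bin_str(60) + '0'
bin_str(60) = bin_str(30) + '0'
bin_str(30) = bin_str(15) + '0'
bin_str(15) = bin_str(7) + '1'
bin_str(7) = bin_str(3) + '1'
bin_str(3) = bin_str(1) + '1'
bin_str(1) = '1'  (base case)
Concatenating: '1' + '1' + '1' + '1' + '0' + '0' + '0' + '1' + '1' + '1' + '0' + '0' = '111100011100'

111100011100
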